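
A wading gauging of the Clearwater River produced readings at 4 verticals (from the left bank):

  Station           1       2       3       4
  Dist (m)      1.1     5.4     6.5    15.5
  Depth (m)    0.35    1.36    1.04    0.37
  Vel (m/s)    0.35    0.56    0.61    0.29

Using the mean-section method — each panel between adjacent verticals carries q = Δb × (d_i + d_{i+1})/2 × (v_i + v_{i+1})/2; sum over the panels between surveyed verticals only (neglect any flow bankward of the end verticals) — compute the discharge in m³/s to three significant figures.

5.30 m³/s

Panel 1-2: Δb = 4.3 m, d̄ = (0.35+1.36)/2 = 0.855, v̄ = (0.35+0.56)/2 = 0.455 → q = 4.3×0.855×0.455 = 1.673 m³/s
Panel 2-3: Δb = 1.1 m, d̄ = (1.36+1.04)/2 = 1.2, v̄ = (0.56+0.61)/2 = 0.585 → q = 1.1×1.2×0.585 = 0.7722 m³/s
Panel 3-4: Δb = 9 m, d̄ = (1.04+0.37)/2 = 0.705, v̄ = (0.61+0.29)/2 = 0.45 → q = 9×0.705×0.45 = 2.855 m³/s
Q = Σ q = 5.300 m³/s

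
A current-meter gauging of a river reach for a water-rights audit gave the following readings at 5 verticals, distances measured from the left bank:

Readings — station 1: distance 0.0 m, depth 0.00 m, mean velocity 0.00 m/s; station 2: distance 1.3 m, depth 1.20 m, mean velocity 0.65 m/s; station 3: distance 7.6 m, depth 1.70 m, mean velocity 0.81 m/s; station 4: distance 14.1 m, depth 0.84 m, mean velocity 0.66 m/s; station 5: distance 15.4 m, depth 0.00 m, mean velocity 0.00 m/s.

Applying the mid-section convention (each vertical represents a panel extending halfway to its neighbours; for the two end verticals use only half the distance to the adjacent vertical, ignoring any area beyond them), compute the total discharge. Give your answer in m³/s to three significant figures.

w_2 = (7.6 − 0.0)/2 = 3.8 m; q_2 = 0.65 × 1.20 × 3.8 = 2.964 m³/s
w_3 = (14.1 − 1.3)/2 = 6.4 m; q_3 = 0.81 × 1.70 × 6.4 = 8.813 m³/s
w_4 = (15.4 − 7.6)/2 = 3.9 m; q_4 = 0.66 × 0.84 × 3.9 = 2.162 m³/s
Stations 1, 5 contribute zero (depth or velocity is 0).
Q = Σ qᵢ = 13.94 m³/s

13.9 m³/s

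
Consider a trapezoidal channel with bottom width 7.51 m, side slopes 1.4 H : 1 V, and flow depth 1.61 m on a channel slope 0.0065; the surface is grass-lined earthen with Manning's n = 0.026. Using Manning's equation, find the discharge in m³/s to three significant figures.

A = (b + z·y)·y = (7.51 + 1.4×1.61)×1.61 = 15.72 m²
P = b + 2y√(1+z²) = 7.51 + 2×1.61×√(1+1.4²) = 13.05 m
R = A/P = 15.72/13.05 = 1.205 m
Q = (1/n)·A·R^(2/3)·S^(1/2) = (1/0.026) × 15.72 × 1.205^(2/3) × 0.0065^(1/2) = 55.19 m³/s

55.2 m³/s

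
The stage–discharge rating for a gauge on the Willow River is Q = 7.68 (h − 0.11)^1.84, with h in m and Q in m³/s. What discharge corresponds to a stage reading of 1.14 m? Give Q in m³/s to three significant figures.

Q = 7.68 × (1.14 − 0.11)^1.84 = 7.68 × 1.03^1.84 = 8.109 m³/s

8.11 m³/s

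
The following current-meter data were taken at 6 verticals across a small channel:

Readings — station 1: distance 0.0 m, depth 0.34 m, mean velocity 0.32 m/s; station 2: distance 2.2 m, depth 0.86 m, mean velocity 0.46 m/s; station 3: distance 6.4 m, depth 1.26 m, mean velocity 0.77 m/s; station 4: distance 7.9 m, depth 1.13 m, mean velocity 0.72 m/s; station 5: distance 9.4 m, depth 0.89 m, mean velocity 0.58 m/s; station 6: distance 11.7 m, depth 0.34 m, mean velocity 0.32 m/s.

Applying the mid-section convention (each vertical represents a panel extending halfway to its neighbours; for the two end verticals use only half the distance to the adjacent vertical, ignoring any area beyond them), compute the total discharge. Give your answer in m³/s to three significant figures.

w_1 = (2.2 − 0.0)/2 = 1.1 m; q_1 = 0.32 × 0.34 × 1.1 = 0.1197 m³/s
w_2 = (6.4 − 0.0)/2 = 3.2 m; q_2 = 0.46 × 0.86 × 3.2 = 1.266 m³/s
w_3 = (7.9 − 2.2)/2 = 2.85 m; q_3 = 0.77 × 1.26 × 2.85 = 2.765 m³/s
w_4 = (9.4 − 6.4)/2 = 1.5 m; q_4 = 0.72 × 1.13 × 1.5 = 1.220 m³/s
w_5 = (11.7 − 7.9)/2 = 1.9 m; q_5 = 0.58 × 0.89 × 1.9 = 0.9808 m³/s
w_6 = (11.7 − 9.4)/2 = 1.15 m; q_6 = 0.32 × 0.34 × 1.15 = 0.1251 m³/s
Q = Σ qᵢ = 6.477 m³/s

6.48 m³/s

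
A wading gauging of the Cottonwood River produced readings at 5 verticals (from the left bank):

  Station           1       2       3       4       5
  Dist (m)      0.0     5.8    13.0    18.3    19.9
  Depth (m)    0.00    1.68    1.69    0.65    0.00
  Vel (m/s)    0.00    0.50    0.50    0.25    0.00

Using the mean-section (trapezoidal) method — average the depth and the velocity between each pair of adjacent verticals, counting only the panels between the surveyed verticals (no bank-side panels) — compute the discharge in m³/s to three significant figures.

Panel 1-2: Δb = 5.8 m, d̄ = (0.00+1.68)/2 = 0.84, v̄ = (0.00+0.50)/2 = 0.25 → q = 5.8×0.84×0.25 = 1.218 m³/s
Panel 2-3: Δb = 7.2 m, d̄ = (1.68+1.69)/2 = 1.685, v̄ = (0.50+0.50)/2 = 0.5 → q = 7.2×1.685×0.5 = 6.066 m³/s
Panel 3-4: Δb = 5.3 m, d̄ = (1.69+0.65)/2 = 1.17, v̄ = (0.50+0.25)/2 = 0.375 → q = 5.3×1.17×0.375 = 2.325 m³/s
Panel 4-5: Δb = 1.6 m, d̄ = (0.65+0.00)/2 = 0.325, v̄ = (0.25+0.00)/2 = 0.125 → q = 1.6×0.325×0.125 = 0.06500 m³/s
Q = Σ q = 9.674 m³/s

9.67 m³/s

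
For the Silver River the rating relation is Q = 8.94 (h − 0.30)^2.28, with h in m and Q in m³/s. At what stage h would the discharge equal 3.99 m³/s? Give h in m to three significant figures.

1.00 m

h − h₀ = (Q/C)^(1/b) = (3.99/8.94)^(1/2.28) = 0.7020 m
h = 0.30 + 0.7020 = 1.002 m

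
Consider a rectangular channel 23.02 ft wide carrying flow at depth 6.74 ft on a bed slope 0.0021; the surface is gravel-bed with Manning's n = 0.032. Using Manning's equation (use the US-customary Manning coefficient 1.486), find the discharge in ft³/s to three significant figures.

A = b·y = 23.02 × 6.74 = 155.2 ft²
P = b + 2y = 23.02 + 2×6.74 = 36.50 ft
R = A/P = 155.2/36.50 = 4.251 ft
Q = (1.486/n)·A·R^(2/3)·S^(1/2) = (1.486/0.032) × 155.2 × 4.251^(2/3) × 0.0021^(1/2) = 866.4 ft³/s

866 ft³/s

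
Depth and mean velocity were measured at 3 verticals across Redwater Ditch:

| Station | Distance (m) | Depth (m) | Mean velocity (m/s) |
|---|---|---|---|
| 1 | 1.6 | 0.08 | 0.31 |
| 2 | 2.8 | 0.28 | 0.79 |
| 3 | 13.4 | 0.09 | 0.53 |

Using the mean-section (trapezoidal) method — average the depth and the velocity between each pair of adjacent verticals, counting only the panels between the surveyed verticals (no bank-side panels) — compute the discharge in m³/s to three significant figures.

1.41 m³/s

Panel 1-2: Δb = 1.2 m, d̄ = (0.08+0.28)/2 = 0.18, v̄ = (0.31+0.79)/2 = 0.55 → q = 1.2×0.18×0.55 = 0.1188 m³/s
Panel 2-3: Δb = 10.6 m, d̄ = (0.28+0.09)/2 = 0.185, v̄ = (0.79+0.53)/2 = 0.66 → q = 10.6×0.185×0.66 = 1.294 m³/s
Q = Σ q = 1.413 m³/s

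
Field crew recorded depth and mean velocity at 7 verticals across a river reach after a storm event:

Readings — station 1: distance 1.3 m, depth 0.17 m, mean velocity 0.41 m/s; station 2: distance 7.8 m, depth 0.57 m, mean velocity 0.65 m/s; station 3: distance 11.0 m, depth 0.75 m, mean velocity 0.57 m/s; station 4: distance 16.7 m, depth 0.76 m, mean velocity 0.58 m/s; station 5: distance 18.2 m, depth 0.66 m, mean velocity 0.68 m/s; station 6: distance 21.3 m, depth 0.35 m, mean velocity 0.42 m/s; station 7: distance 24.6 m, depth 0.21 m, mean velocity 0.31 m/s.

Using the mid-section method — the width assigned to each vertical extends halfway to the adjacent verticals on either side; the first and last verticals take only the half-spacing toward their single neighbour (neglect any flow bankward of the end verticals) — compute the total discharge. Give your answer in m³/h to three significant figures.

w_1 = (7.8 − 1.3)/2 = 3.25 m; q_1 = 0.41 × 0.17 × 3.25 = 0.2265 m³/s
w_2 = (11.0 − 1.3)/2 = 4.85 m; q_2 = 0.65 × 0.57 × 4.85 = 1.797 m³/s
w_3 = (16.7 − 7.8)/2 = 4.45 m; q_3 = 0.57 × 0.75 × 4.45 = 1.902 m³/s
w_4 = (18.2 − 11.0)/2 = 3.6 m; q_4 = 0.58 × 0.76 × 3.6 = 1.587 m³/s
w_5 = (21.3 − 16.7)/2 = 2.3 m; q_5 = 0.68 × 0.66 × 2.3 = 1.032 m³/s
w_6 = (24.6 − 18.2)/2 = 3.2 m; q_6 = 0.42 × 0.35 × 3.2 = 0.4704 m³/s
w_7 = (24.6 − 21.3)/2 = 1.65 m; q_7 = 0.31 × 0.21 × 1.65 = 0.1074 m³/s
Q = Σ qᵢ = 7.123 m³/s
= 7.123 × 3600 = 25640 m³/h

25600 m³/h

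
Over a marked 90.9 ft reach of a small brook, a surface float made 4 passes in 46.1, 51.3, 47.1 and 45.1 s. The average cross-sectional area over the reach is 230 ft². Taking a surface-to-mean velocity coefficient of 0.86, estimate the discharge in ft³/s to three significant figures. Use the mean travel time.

t̄ = (46.1 + 51.3 + 47.1 + 45.1) / 4 = 47.4 s
v_surface = L / t̄ = 90.9 / 47.4 = 1.918 ft/s
v_mean = 0.86 × 1.918 = 1.649 ft/s
Q = A × v_mean = 230 × 1.649 = 379.3 ft³/s

379 ft³/s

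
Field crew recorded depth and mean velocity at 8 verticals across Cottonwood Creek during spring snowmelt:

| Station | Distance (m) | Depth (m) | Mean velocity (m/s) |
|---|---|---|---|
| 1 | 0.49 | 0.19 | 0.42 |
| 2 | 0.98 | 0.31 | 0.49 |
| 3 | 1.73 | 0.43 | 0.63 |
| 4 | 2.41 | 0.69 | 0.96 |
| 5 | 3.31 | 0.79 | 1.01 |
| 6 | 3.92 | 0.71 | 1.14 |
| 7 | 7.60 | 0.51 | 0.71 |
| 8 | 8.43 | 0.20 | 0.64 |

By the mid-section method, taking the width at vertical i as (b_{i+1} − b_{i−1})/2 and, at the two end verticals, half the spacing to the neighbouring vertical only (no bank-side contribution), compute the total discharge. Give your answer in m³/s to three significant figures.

4.04 m³/s

w_1 = (0.98 − 0.49)/2 = 0.245 m; q_1 = 0.42 × 0.19 × 0.245 = 0.01955 m³/s
w_2 = (1.73 − 0.49)/2 = 0.62 m; q_2 = 0.49 × 0.31 × 0.62 = 0.09418 m³/s
w_3 = (2.41 − 0.98)/2 = 0.715 m; q_3 = 0.63 × 0.43 × 0.715 = 0.1937 m³/s
w_4 = (3.31 − 1.73)/2 = 0.79 m; q_4 = 0.96 × 0.69 × 0.79 = 0.5233 m³/s
w_5 = (3.92 − 2.41)/2 = 0.755 m; q_5 = 1.01 × 0.79 × 0.755 = 0.6024 m³/s
w_6 = (7.60 − 3.31)/2 = 2.145 m; q_6 = 1.14 × 0.71 × 2.145 = 1.736 m³/s
w_7 = (8.43 − 3.92)/2 = 2.255 m; q_7 = 0.71 × 0.51 × 2.255 = 0.8165 m³/s
w_8 = (8.43 − 7.60)/2 = 0.415 m; q_8 = 0.64 × 0.20 × 0.415 = 0.05312 m³/s
Q = Σ qᵢ = 4.039 m³/s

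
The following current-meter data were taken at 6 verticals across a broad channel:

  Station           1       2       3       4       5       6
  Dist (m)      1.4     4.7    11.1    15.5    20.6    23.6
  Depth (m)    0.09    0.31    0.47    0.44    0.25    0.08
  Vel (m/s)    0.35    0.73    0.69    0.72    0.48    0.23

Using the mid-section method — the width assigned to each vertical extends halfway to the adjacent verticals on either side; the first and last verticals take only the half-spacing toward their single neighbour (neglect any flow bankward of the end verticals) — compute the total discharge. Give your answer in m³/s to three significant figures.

w_1 = (4.7 − 1.4)/2 = 1.65 m; q_1 = 0.35 × 0.09 × 1.65 = 0.05198 m³/s
w_2 = (11.1 − 1.4)/2 = 4.85 m; q_2 = 0.73 × 0.31 × 4.85 = 1.098 m³/s
w_3 = (15.5 − 4.7)/2 = 5.4 m; q_3 = 0.69 × 0.47 × 5.4 = 1.751 m³/s
w_4 = (20.6 − 11.1)/2 = 4.75 m; q_4 = 0.72 × 0.44 × 4.75 = 1.505 m³/s
w_5 = (23.6 − 15.5)/2 = 4.05 m; q_5 = 0.48 × 0.25 × 4.05 = 0.4860 m³/s
w_6 = (23.6 − 20.6)/2 = 1.5 m; q_6 = 0.23 × 0.08 × 1.5 = 0.02760 m³/s
Q = Σ qᵢ = 4.919 m³/s

4.92 m³/s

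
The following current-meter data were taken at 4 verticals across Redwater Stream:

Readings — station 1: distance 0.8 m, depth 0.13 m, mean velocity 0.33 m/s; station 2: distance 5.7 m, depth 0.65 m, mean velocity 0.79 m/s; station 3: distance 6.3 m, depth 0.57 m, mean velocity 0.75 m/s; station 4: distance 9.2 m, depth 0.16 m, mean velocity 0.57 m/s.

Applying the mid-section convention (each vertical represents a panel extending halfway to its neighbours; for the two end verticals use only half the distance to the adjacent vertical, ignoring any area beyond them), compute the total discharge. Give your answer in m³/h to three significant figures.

8630 m³/h

w_1 = (5.7 − 0.8)/2 = 2.45 m; q_1 = 0.33 × 0.13 × 2.45 = 0.1051 m³/s
w_2 = (6.3 − 0.8)/2 = 2.75 m; q_2 = 0.79 × 0.65 × 2.75 = 1.412 m³/s
w_3 = (9.2 − 5.7)/2 = 1.75 m; q_3 = 0.75 × 0.57 × 1.75 = 0.7481 m³/s
w_4 = (9.2 − 6.3)/2 = 1.45 m; q_4 = 0.57 × 0.16 × 1.45 = 0.1322 m³/s
Q = Σ qᵢ = 2.398 m³/s
= 2.398 × 3600 = 8631 m³/h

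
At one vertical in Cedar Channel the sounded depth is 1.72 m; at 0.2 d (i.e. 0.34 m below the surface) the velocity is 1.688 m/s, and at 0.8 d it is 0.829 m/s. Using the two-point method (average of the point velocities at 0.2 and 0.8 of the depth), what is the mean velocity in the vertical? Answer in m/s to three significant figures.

v̄ = (1.688 + 0.829) / 2 = 1.259 m/s

1.26 m/s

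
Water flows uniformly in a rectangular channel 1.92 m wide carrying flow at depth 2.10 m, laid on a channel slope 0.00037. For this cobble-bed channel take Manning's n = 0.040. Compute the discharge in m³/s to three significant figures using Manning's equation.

A = b·y = 1.92 × 2.10 = 4.032 m²
P = b + 2y = 1.92 + 2×2.10 = 6.120 m
R = A/P = 4.032/6.120 = 0.6588 m
Q = (1/n)·A·R^(2/3)·S^(1/2) = (1/0.040) × 4.032 × 0.6588^(2/3) × 0.00037^(1/2) = 1.468 m³/s

1.47 m³/s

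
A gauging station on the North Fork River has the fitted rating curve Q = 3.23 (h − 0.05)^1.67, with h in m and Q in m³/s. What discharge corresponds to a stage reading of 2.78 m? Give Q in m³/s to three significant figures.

17.3 m³/s

Q = 3.23 × (2.78 − 0.05)^1.67 = 3.23 × 2.73^1.67 = 17.28 m³/s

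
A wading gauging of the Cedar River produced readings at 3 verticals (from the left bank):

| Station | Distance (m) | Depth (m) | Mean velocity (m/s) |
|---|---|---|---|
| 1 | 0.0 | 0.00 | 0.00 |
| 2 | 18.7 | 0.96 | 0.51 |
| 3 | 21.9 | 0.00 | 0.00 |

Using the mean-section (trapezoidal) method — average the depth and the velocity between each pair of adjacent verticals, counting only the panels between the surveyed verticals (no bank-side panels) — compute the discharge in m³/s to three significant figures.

2.68 m³/s

Panel 1-2: Δb = 18.7 m, d̄ = (0.00+0.96)/2 = 0.48, v̄ = (0.00+0.51)/2 = 0.255 → q = 18.7×0.48×0.255 = 2.289 m³/s
Panel 2-3: Δb = 3.2 m, d̄ = (0.96+0.00)/2 = 0.48, v̄ = (0.51+0.00)/2 = 0.255 → q = 3.2×0.48×0.255 = 0.3917 m³/s
Q = Σ q = 2.681 m³/s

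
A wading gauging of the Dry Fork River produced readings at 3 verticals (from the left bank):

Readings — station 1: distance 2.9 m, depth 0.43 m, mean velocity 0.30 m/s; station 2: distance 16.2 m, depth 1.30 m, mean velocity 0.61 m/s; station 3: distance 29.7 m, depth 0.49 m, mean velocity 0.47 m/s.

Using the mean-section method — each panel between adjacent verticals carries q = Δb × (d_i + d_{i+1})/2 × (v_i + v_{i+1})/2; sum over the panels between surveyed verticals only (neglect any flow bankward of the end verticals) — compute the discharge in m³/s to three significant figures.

Panel 1-2: Δb = 13.3 m, d̄ = (0.43+1.30)/2 = 0.865, v̄ = (0.30+0.61)/2 = 0.455 → q = 13.3×0.865×0.455 = 5.235 m³/s
Panel 2-3: Δb = 13.5 m, d̄ = (1.30+0.49)/2 = 0.895, v̄ = (0.61+0.47)/2 = 0.54 → q = 13.5×0.895×0.54 = 6.525 m³/s
Q = Σ q = 11.76 m³/s

11.8 m³/s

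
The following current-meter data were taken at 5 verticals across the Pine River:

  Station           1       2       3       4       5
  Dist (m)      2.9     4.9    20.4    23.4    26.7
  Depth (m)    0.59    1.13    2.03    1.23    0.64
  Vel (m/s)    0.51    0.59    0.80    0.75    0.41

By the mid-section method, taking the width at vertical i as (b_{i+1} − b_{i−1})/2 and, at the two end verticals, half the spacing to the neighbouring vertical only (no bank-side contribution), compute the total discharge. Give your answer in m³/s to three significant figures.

24.5 m³/s

w_1 = (4.9 − 2.9)/2 = 1 m; q_1 = 0.51 × 0.59 × 1 = 0.3009 m³/s
w_2 = (20.4 − 2.9)/2 = 8.75 m; q_2 = 0.59 × 1.13 × 8.75 = 5.834 m³/s
w_3 = (23.4 − 4.9)/2 = 9.25 m; q_3 = 0.80 × 2.03 × 9.25 = 15.02 m³/s
w_4 = (26.7 − 20.4)/2 = 3.15 m; q_4 = 0.75 × 1.23 × 3.15 = 2.906 m³/s
w_5 = (26.7 − 23.4)/2 = 1.65 m; q_5 = 0.41 × 0.64 × 1.65 = 0.4330 m³/s
Q = Σ qᵢ = 24.50 m³/s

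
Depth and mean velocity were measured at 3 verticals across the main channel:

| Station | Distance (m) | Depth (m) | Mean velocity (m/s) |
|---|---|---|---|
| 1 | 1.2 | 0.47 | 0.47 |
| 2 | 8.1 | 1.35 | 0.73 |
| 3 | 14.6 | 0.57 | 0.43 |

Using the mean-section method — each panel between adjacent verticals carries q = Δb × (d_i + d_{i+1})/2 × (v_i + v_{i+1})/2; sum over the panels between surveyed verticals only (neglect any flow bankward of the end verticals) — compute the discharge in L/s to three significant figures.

7390 L/s

Panel 1-2: Δb = 6.9 m, d̄ = (0.47+1.35)/2 = 0.91, v̄ = (0.47+0.73)/2 = 0.6 → q = 6.9×0.91×0.6 = 3.767 m³/s
Panel 2-3: Δb = 6.5 m, d̄ = (1.35+0.57)/2 = 0.96, v̄ = (0.73+0.43)/2 = 0.58 → q = 6.5×0.96×0.58 = 3.619 m³/s
Q = Σ q = 7.387 m³/s
= 7.387 × 1000 = 7387 L/s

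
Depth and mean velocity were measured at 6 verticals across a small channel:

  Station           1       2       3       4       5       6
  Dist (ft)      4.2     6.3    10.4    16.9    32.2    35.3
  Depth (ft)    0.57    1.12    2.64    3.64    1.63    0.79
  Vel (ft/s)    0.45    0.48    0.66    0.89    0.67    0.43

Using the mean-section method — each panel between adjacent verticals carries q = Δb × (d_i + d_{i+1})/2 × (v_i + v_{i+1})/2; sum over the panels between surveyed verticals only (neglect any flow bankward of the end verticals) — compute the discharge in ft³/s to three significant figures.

Panel 1-2: Δb = 2.1 ft, d̄ = (0.57+1.12)/2 = 0.845, v̄ = (0.45+0.48)/2 = 0.465 → q = 2.1×0.845×0.465 = 0.8251 ft³/s
Panel 2-3: Δb = 4.1 ft, d̄ = (1.12+2.64)/2 = 1.88, v̄ = (0.48+0.66)/2 = 0.57 → q = 4.1×1.88×0.57 = 4.394 ft³/s
Panel 3-4: Δb = 6.5 ft, d̄ = (2.64+3.64)/2 = 3.14, v̄ = (0.66+0.89)/2 = 0.775 → q = 6.5×3.14×0.775 = 15.82 ft³/s
Panel 4-5: Δb = 15.3 ft, d̄ = (3.64+1.63)/2 = 2.635, v̄ = (0.89+0.67)/2 = 0.78 → q = 15.3×2.635×0.78 = 31.45 ft³/s
Panel 5-6: Δb = 3.1 ft, d̄ = (1.63+0.79)/2 = 1.21, v̄ = (0.67+0.43)/2 = 0.55 → q = 3.1×1.21×0.55 = 2.063 ft³/s
Q = Σ q = 54.55 ft³/s

54.5 ft³/s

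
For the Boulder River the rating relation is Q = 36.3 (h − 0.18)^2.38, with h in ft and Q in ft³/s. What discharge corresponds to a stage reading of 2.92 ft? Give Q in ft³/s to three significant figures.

400 ft³/s

Q = 36.3 × (2.92 − 0.18)^2.38 = 36.3 × 2.74^2.38 = 399.7 ft³/s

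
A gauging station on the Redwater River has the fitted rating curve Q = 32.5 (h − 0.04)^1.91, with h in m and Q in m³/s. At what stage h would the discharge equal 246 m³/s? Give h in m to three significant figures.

h − h₀ = (Q/C)^(1/b) = (246/32.5)^(1/1.91) = 2.886 m
h = 0.04 + 2.886 = 2.926 m

2.93 m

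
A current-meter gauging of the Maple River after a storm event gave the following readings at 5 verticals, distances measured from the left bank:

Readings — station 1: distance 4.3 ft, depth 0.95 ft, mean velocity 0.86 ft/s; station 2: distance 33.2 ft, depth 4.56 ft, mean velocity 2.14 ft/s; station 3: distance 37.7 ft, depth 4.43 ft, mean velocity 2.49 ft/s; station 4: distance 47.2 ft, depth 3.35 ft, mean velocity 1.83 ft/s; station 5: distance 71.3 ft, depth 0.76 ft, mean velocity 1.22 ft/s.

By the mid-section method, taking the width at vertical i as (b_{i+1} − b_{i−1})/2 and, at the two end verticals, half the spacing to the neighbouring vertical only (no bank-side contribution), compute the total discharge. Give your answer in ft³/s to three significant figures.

366 ft³/s

w_1 = (33.2 − 4.3)/2 = 14.45 ft; q_1 = 0.86 × 0.95 × 14.45 = 11.81 ft³/s
w_2 = (37.7 − 4.3)/2 = 16.7 ft; q_2 = 2.14 × 4.56 × 16.7 = 163.0 ft³/s
w_3 = (47.2 − 33.2)/2 = 7 ft; q_3 = 2.49 × 4.43 × 7 = 77.21 ft³/s
w_4 = (71.3 − 37.7)/2 = 16.8 ft; q_4 = 1.83 × 3.35 × 16.8 = 103.0 ft³/s
w_5 = (71.3 − 47.2)/2 = 12.05 ft; q_5 = 1.22 × 0.76 × 12.05 = 11.17 ft³/s
Q = Σ qᵢ = 366.2 ft³/s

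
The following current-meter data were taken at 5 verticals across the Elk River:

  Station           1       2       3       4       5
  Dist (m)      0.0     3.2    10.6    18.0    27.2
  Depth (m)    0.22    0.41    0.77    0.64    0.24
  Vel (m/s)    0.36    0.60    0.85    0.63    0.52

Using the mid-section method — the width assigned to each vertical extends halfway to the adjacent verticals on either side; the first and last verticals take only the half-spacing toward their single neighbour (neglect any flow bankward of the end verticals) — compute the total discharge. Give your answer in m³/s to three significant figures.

10.2 m³/s

w_1 = (3.2 − 0.0)/2 = 1.6 m; q_1 = 0.36 × 0.22 × 1.6 = 0.1267 m³/s
w_2 = (10.6 − 0.0)/2 = 5.3 m; q_2 = 0.60 × 0.41 × 5.3 = 1.304 m³/s
w_3 = (18.0 − 3.2)/2 = 7.4 m; q_3 = 0.85 × 0.77 × 7.4 = 4.843 m³/s
w_4 = (27.2 − 10.6)/2 = 8.3 m; q_4 = 0.63 × 0.64 × 8.3 = 3.347 m³/s
w_5 = (27.2 − 18.0)/2 = 4.6 m; q_5 = 0.52 × 0.24 × 4.6 = 0.5741 m³/s
Q = Σ qᵢ = 10.19 m³/s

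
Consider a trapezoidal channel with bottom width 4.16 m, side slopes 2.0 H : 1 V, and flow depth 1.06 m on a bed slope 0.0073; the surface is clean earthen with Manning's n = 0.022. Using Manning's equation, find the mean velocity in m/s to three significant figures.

3.20 m/s

A = (b + z·y)·y = (4.16 + 2.0×1.06)×1.06 = 6.657 m²
P = b + 2y√(1+z²) = 4.16 + 2×1.06×√(1+2.0²) = 8.900 m
R = A/P = 6.657/8.900 = 0.7479 m
Q = (1/n)·A·R^(2/3)·S^(1/2) = (1/0.022) × 6.657 × 0.7479^(2/3) × 0.0073^(1/2) = 21.30 m³/s
V = Q/A = 21.30/6.657 = 3.200 m/s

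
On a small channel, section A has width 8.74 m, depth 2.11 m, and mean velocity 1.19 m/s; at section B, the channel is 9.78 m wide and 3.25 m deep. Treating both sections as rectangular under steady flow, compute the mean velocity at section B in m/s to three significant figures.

Q = A₁V₁ = (8.74×2.11) × 1.19 = 21.95 m³/s
A₂ = 9.78 × 3.25 = 31.79 m²
V₂ = Q/A₂ = 21.95/31.79 = 0.6904 m/s

0.690 m/s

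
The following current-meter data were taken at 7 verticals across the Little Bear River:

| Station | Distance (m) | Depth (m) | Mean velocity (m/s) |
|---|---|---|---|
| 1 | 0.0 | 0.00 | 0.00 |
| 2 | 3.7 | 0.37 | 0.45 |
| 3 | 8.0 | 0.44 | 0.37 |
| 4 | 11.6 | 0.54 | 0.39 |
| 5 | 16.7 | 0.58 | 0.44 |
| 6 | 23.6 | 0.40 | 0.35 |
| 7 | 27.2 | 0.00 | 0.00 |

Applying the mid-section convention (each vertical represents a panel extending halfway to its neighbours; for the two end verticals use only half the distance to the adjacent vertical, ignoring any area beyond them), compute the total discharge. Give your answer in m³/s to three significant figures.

w_2 = (8.0 − 0.0)/2 = 4 m; q_2 = 0.45 × 0.37 × 4 = 0.6660 m³/s
w_3 = (11.6 − 3.7)/2 = 3.95 m; q_3 = 0.37 × 0.44 × 3.95 = 0.6431 m³/s
w_4 = (16.7 − 8.0)/2 = 4.35 m; q_4 = 0.39 × 0.54 × 4.35 = 0.9161 m³/s
w_5 = (23.6 − 11.6)/2 = 6 m; q_5 = 0.44 × 0.58 × 6 = 1.531 m³/s
w_6 = (27.2 − 16.7)/2 = 5.25 m; q_6 = 0.35 × 0.40 × 5.25 = 0.7350 m³/s
Stations 1, 7 contribute zero (depth or velocity is 0).
Q = Σ qᵢ = 4.491 m³/s

4.49 m³/s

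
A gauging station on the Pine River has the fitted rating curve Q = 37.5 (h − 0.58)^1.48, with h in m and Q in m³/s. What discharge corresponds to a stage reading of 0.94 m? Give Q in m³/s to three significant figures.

8.27 m³/s

Q = 37.5 × (0.94 − 0.58)^1.48 = 37.5 × 0.36^1.48 = 8.267 m³/s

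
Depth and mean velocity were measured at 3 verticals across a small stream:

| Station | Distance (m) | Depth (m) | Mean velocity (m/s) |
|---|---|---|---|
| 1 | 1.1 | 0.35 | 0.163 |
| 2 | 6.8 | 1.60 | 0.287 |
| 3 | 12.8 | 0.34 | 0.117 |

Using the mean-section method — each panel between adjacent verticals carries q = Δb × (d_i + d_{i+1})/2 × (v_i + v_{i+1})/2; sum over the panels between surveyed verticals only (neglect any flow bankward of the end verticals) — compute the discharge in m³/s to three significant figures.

2.43 m³/s

Panel 1-2: Δb = 5.7 m, d̄ = (0.35+1.60)/2 = 0.975, v̄ = (0.163+0.287)/2 = 0.225 → q = 5.7×0.975×0.225 = 1.250 m³/s
Panel 2-3: Δb = 6 m, d̄ = (1.60+0.34)/2 = 0.97, v̄ = (0.287+0.117)/2 = 0.202 → q = 6×0.97×0.202 = 1.176 m³/s
Q = Σ q = 2.426 m³/s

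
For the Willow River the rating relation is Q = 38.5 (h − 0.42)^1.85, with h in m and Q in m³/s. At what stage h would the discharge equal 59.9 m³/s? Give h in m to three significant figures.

h − h₀ = (Q/C)^(1/b) = (59.9/38.5)^(1/1.85) = 1.270 m
h = 0.42 + 1.270 = 1.690 m

1.69 m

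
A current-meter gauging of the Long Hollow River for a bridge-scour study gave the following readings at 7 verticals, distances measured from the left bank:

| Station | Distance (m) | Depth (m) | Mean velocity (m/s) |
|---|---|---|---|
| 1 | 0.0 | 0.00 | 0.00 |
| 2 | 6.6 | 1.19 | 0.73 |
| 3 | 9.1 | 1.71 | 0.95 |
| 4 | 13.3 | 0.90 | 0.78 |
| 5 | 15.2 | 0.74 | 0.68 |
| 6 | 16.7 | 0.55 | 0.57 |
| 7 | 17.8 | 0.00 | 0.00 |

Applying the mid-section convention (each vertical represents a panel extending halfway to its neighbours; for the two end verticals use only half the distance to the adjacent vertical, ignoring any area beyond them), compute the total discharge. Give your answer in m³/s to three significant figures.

12.8 m³/s

w_2 = (9.1 − 0.0)/2 = 4.55 m; q_2 = 0.73 × 1.19 × 4.55 = 3.953 m³/s
w_3 = (13.3 − 6.6)/2 = 3.35 m; q_3 = 0.95 × 1.71 × 3.35 = 5.442 m³/s
w_4 = (15.2 − 9.1)/2 = 3.05 m; q_4 = 0.78 × 0.90 × 3.05 = 2.141 m³/s
w_5 = (16.7 − 13.3)/2 = 1.7 m; q_5 = 0.68 × 0.74 × 1.7 = 0.8554 m³/s
w_6 = (17.8 − 15.2)/2 = 1.3 m; q_6 = 0.57 × 0.55 × 1.3 = 0.4076 m³/s
Stations 1, 7 contribute zero (depth or velocity is 0).
Q = Σ qᵢ = 12.80 m³/s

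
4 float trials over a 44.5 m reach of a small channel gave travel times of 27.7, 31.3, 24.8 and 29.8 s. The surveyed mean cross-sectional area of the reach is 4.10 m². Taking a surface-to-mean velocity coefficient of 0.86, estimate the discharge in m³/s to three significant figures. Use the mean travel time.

5.52 m³/s

t̄ = (27.7 + 31.3 + 24.8 + 29.8) / 4 = 28.4 s
v_surface = L / t̄ = 44.5 / 28.4 = 1.567 m/s
v_mean = 0.86 × 1.567 = 1.348 m/s
Q = A × v_mean = 4.10 × 1.348 = 5.525 m³/s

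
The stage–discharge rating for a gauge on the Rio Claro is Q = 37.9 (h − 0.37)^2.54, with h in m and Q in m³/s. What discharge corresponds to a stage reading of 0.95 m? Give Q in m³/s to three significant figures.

9.50 m³/s

Q = 37.9 × (0.95 − 0.37)^2.54 = 37.9 × 0.58^2.54 = 9.500 m³/s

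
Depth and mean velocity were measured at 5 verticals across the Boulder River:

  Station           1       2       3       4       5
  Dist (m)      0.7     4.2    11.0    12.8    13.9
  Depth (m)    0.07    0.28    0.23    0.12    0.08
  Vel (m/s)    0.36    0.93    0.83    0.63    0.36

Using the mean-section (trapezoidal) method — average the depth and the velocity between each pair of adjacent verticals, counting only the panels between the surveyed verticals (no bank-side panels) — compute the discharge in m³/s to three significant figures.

2.21 m³/s

Panel 1-2: Δb = 3.5 m, d̄ = (0.07+0.28)/2 = 0.175, v̄ = (0.36+0.93)/2 = 0.645 → q = 3.5×0.175×0.645 = 0.3951 m³/s
Panel 2-3: Δb = 6.8 m, d̄ = (0.28+0.23)/2 = 0.255, v̄ = (0.93+0.83)/2 = 0.88 → q = 6.8×0.255×0.88 = 1.526 m³/s
Panel 3-4: Δb = 1.8 m, d̄ = (0.23+0.12)/2 = 0.175, v̄ = (0.83+0.63)/2 = 0.73 → q = 1.8×0.175×0.73 = 0.2300 m³/s
Panel 4-5: Δb = 1.1 m, d̄ = (0.12+0.08)/2 = 0.1, v̄ = (0.63+0.36)/2 = 0.495 → q = 1.1×0.1×0.495 = 0.05445 m³/s
Q = Σ q = 2.205 m³/s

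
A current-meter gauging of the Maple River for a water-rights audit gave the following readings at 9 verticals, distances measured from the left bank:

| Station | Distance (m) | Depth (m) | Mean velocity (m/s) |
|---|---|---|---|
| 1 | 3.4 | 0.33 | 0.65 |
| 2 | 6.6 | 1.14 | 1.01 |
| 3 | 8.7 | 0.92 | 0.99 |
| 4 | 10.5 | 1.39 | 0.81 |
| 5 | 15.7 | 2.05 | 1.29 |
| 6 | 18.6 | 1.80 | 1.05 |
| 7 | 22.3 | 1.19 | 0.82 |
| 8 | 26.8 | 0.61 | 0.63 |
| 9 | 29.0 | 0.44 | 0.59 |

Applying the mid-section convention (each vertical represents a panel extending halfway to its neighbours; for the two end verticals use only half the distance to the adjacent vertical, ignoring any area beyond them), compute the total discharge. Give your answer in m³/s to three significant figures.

w_1 = (6.6 − 3.4)/2 = 1.6 m; q_1 = 0.65 × 0.33 × 1.6 = 0.3432 m³/s
w_2 = (8.7 − 3.4)/2 = 2.65 m; q_2 = 1.01 × 1.14 × 2.65 = 3.051 m³/s
w_3 = (10.5 − 6.6)/2 = 1.95 m; q_3 = 0.99 × 0.92 × 1.95 = 1.776 m³/s
w_4 = (15.7 − 8.7)/2 = 3.5 m; q_4 = 0.81 × 1.39 × 3.5 = 3.941 m³/s
w_5 = (18.6 − 10.5)/2 = 4.05 m; q_5 = 1.29 × 2.05 × 4.05 = 10.71 m³/s
w_6 = (22.3 − 15.7)/2 = 3.3 m; q_6 = 1.05 × 1.80 × 3.3 = 6.237 m³/s
w_7 = (26.8 − 18.6)/2 = 4.1 m; q_7 = 0.82 × 1.19 × 4.1 = 4.001 m³/s
w_8 = (29.0 − 22.3)/2 = 3.35 m; q_8 = 0.63 × 0.61 × 3.35 = 1.287 m³/s
w_9 = (29.0 − 26.8)/2 = 1.1 m; q_9 = 0.59 × 0.44 × 1.1 = 0.2856 m³/s
Q = Σ qᵢ = 31.63 m³/s

31.6 m³/s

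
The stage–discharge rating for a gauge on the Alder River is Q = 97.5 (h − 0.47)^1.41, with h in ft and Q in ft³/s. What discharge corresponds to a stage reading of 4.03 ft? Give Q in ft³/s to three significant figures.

584 ft³/s

Q = 97.5 × (4.03 − 0.47)^1.41 = 97.5 × 3.56^1.41 = 584.2 ft³/s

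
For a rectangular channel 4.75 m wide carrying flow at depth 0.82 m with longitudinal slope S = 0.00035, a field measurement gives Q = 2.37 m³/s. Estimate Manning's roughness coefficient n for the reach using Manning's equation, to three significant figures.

A = b·y = 4.75 × 0.82 = 3.895 m²
P = b + 2y = 4.75 + 2×0.82 = 6.390 m
R = A/P = 3.895/6.390 = 0.6095 m
n = (1/Q)·A·R^(2/3)·S^(1/2) = (1/2.37) × 3.895 × 0.7189 × 0.01871 = 0.02210

0.0221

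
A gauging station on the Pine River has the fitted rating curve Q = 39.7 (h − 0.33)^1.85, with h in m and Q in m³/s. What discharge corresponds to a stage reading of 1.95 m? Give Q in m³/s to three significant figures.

Q = 39.7 × (1.95 − 0.33)^1.85 = 39.7 × 1.62^1.85 = 96.92 m³/s

96.9 m³/s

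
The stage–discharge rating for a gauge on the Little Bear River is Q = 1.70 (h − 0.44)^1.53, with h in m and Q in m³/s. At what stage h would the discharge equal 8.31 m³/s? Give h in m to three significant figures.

h − h₀ = (Q/C)^(1/b) = (8.31/1.70)^(1/1.53) = 2.821 m
h = 0.44 + 2.821 = 3.261 m

3.26 m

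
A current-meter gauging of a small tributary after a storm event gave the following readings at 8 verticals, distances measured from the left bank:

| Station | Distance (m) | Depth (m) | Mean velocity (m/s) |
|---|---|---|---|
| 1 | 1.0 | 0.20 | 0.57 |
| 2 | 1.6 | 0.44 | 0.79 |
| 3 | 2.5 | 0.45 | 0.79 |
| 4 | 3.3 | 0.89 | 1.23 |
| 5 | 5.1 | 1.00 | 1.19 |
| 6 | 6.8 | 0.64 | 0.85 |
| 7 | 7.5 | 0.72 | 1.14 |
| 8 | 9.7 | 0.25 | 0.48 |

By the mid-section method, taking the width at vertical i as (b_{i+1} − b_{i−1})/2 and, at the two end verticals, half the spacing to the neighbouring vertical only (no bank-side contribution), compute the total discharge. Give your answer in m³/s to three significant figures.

w_1 = (1.6 − 1.0)/2 = 0.3 m; q_1 = 0.57 × 0.20 × 0.3 = 0.03420 m³/s
w_2 = (2.5 − 1.0)/2 = 0.75 m; q_2 = 0.79 × 0.44 × 0.75 = 0.2607 m³/s
w_3 = (3.3 − 1.6)/2 = 0.85 m; q_3 = 0.79 × 0.45 × 0.85 = 0.3022 m³/s
w_4 = (5.1 − 2.5)/2 = 1.3 m; q_4 = 1.23 × 0.89 × 1.3 = 1.423 m³/s
w_5 = (6.8 − 3.3)/2 = 1.75 m; q_5 = 1.19 × 1.00 × 1.75 = 2.083 m³/s
w_6 = (7.5 − 5.1)/2 = 1.2 m; q_6 = 0.85 × 0.64 × 1.2 = 0.6528 m³/s
w_7 = (9.7 − 6.8)/2 = 1.45 m; q_7 = 1.14 × 0.72 × 1.45 = 1.190 m³/s
w_8 = (9.7 − 7.5)/2 = 1.1 m; q_8 = 0.48 × 0.25 × 1.1 = 0.1320 m³/s
Q = Σ qᵢ = 6.078 m³/s

6.08 m³/s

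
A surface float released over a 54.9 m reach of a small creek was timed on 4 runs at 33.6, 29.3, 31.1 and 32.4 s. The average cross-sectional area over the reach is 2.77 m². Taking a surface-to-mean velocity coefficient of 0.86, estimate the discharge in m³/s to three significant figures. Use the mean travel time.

t̄ = (33.6 + 29.3 + 31.1 + 32.4) / 4 = 31.6 s
v_surface = L / t̄ = 54.9 / 31.6 = 1.737 m/s
v_mean = 0.86 × 1.737 = 1.494 m/s
Q = A × v_mean = 2.77 × 1.494 = 4.139 m³/s

4.14 m³/s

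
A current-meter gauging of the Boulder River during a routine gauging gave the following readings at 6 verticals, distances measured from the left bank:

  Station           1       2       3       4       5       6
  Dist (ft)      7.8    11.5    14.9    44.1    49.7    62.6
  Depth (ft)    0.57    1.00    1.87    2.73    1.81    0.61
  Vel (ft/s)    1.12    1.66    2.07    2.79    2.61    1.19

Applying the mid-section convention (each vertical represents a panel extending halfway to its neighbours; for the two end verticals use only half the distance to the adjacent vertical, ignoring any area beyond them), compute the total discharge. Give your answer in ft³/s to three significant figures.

251 ft³/s

w_1 = (11.5 − 7.8)/2 = 1.85 ft; q_1 = 1.12 × 0.57 × 1.85 = 1.181 ft³/s
w_2 = (14.9 − 7.8)/2 = 3.55 ft; q_2 = 1.66 × 1.00 × 3.55 = 5.893 ft³/s
w_3 = (44.1 − 11.5)/2 = 16.3 ft; q_3 = 2.07 × 1.87 × 16.3 = 63.10 ft³/s
w_4 = (49.7 − 14.9)/2 = 17.4 ft; q_4 = 2.79 × 2.73 × 17.4 = 132.5 ft³/s
w_5 = (62.6 − 44.1)/2 = 9.25 ft; q_5 = 2.61 × 1.81 × 9.25 = 43.70 ft³/s
w_6 = (62.6 − 49.7)/2 = 6.45 ft; q_6 = 1.19 × 0.61 × 6.45 = 4.682 ft³/s
Q = Σ qᵢ = 251.1 ft³/s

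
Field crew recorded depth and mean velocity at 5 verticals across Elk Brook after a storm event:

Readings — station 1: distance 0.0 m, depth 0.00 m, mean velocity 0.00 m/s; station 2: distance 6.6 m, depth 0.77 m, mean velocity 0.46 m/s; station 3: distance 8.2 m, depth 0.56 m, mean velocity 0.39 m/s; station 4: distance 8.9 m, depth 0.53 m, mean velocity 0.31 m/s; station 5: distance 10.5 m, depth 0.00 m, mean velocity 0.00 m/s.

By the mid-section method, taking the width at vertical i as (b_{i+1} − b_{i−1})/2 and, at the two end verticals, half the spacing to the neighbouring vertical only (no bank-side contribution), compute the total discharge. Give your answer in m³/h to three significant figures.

6810 m³/h

w_2 = (8.2 − 0.0)/2 = 4.1 m; q_2 = 0.46 × 0.77 × 4.1 = 1.452 m³/s
w_3 = (8.9 − 6.6)/2 = 1.15 m; q_3 = 0.39 × 0.56 × 1.15 = 0.2512 m³/s
w_4 = (10.5 − 8.2)/2 = 1.15 m; q_4 = 0.31 × 0.53 × 1.15 = 0.1889 m³/s
Stations 1, 5 contribute zero (depth or velocity is 0).
Q = Σ qᵢ = 1.892 m³/s
= 1.892 × 3600 = 6812 m³/h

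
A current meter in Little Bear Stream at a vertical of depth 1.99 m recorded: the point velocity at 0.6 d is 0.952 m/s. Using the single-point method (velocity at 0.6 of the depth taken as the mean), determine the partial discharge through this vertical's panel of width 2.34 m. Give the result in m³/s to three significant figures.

4.43 m³/s

v̄ = v₀.₆ = 0.952 m/s
q = v̄ × d × w = 0.9520 × 1.99 × 2.34 = 4.433 m³/s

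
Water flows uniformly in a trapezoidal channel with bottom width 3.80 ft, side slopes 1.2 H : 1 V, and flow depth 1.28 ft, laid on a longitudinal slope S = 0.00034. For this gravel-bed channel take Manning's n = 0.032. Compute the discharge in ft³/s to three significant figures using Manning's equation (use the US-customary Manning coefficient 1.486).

5.35 ft³/s

A = (b + z·y)·y = (3.80 + 1.2×1.28)×1.28 = 6.830 ft²
P = b + 2y√(1+z²) = 3.80 + 2×1.28×√(1+1.2²) = 7.799 ft
R = A/P = 6.830/7.799 = 0.8758 ft
Q = (1.486/n)·A·R^(2/3)·S^(1/2) = (1.486/0.032) × 6.830 × 0.8758^(2/3) × 0.00034^(1/2) = 5.353 ft³/s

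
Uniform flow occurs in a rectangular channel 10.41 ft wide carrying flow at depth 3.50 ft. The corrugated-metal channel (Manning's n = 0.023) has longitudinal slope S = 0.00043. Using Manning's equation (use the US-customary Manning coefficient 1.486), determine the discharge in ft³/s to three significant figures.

79.9 ft³/s

A = b·y = 10.41 × 3.50 = 36.44 ft²
P = b + 2y = 10.41 + 2×3.50 = 17.41 ft
R = A/P = 36.44/17.41 = 2.093 ft
Q = (1.486/n)·A·R^(2/3)·S^(1/2) = (1.486/0.023) × 36.44 × 2.093^(2/3) × 0.00043^(1/2) = 79.87 ft³/s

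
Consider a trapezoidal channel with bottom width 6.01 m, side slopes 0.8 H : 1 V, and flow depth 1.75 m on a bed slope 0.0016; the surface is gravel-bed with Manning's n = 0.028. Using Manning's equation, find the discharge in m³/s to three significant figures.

21.3 m³/s

A = (b + z·y)·y = (6.01 + 0.8×1.75)×1.75 = 12.97 m²
P = b + 2y√(1+z²) = 6.01 + 2×1.75×√(1+0.8²) = 10.49 m
R = A/P = 12.97/10.49 = 1.236 m
Q = (1/n)·A·R^(2/3)·S^(1/2) = (1/0.028) × 12.97 × 1.236^(2/3) × 0.0016^(1/2) = 21.33 m³/s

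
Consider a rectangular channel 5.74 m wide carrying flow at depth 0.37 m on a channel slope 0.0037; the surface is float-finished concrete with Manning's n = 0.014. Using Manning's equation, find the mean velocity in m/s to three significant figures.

A = b·y = 5.74 × 0.37 = 2.124 m²
P = b + 2y = 5.74 + 2×0.37 = 6.480 m
R = A/P = 2.124/6.480 = 0.3277 m
Q = (1/n)·A·R^(2/3)·S^(1/2) = (1/0.014) × 2.124 × 0.3277^(2/3) × 0.0037^(1/2) = 4.386 m³/s
V = Q/A = 4.386/2.124 = 2.065 m/s

2.07 m/s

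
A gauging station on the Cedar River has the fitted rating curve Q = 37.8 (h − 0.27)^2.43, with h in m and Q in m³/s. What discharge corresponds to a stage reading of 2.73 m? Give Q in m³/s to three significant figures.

Q = 37.8 × (2.73 − 0.27)^2.43 = 37.8 × 2.46^2.43 = 336.9 m³/s

337 m³/s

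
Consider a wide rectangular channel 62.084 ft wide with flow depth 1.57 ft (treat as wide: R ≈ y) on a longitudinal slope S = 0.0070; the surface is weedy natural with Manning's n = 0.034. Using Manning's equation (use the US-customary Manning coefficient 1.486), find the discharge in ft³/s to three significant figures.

481 ft³/s

A = b·y = 62.084 × 1.57 = 97.47 ft²
Wide channel: R ≈ y = 1.57 ft
Q = (1.486/n)·A·R^(2/3)·S^(1/2) = (1.486/0.034) × 97.47 × 1.570^(2/3) × 0.0070^(1/2) = 481.5 ft³/s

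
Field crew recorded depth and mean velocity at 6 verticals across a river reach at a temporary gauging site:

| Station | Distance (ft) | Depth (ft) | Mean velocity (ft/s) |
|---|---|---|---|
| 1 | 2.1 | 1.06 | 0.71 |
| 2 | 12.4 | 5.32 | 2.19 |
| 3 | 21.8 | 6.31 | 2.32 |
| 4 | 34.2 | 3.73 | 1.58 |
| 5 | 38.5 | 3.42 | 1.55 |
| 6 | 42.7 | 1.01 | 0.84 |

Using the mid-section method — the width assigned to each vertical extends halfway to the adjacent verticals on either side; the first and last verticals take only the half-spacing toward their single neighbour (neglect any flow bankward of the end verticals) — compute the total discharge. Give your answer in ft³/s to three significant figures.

w_1 = (12.4 − 2.1)/2 = 5.15 ft; q_1 = 0.71 × 1.06 × 5.15 = 3.876 ft³/s
w_2 = (21.8 − 2.1)/2 = 9.85 ft; q_2 = 2.19 × 5.32 × 9.85 = 114.8 ft³/s
w_3 = (34.2 − 12.4)/2 = 10.9 ft; q_3 = 2.32 × 6.31 × 10.9 = 159.6 ft³/s
w_4 = (38.5 − 21.8)/2 = 8.35 ft; q_4 = 1.58 × 3.73 × 8.35 = 49.21 ft³/s
w_5 = (42.7 − 34.2)/2 = 4.25 ft; q_5 = 1.55 × 3.42 × 4.25 = 22.53 ft³/s
w_6 = (42.7 − 38.5)/2 = 2.1 ft; q_6 = 0.84 × 1.01 × 2.1 = 1.782 ft³/s
Q = Σ qᵢ = 351.7 ft³/s

352 ft³/s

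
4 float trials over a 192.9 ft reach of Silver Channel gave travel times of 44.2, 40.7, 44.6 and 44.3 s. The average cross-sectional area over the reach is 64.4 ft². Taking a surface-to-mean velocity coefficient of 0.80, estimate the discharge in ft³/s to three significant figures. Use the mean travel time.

t̄ = (44.2 + 40.7 + 44.6 + 44.3) / 4 = 43.45 s
v_surface = L / t̄ = 192.9 / 43.45 = 4.440 ft/s
v_mean = 0.80 × 4.440 = 3.552 ft/s
Q = A × v_mean = 64.4 × 3.552 = 228.7 ft³/s

229 ft³/s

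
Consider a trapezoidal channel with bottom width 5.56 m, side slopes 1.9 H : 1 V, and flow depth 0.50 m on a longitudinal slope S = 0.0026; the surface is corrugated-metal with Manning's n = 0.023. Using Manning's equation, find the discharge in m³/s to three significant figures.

4.06 m³/s

A = (b + z·y)·y = (5.56 + 1.9×0.50)×0.50 = 3.255 m²
P = b + 2y√(1+z²) = 5.56 + 2×0.50×√(1+1.9²) = 7.707 m
R = A/P = 3.255/7.707 = 0.4223 m
Q = (1/n)·A·R^(2/3)·S^(1/2) = (1/0.023) × 3.255 × 0.4223^(2/3) × 0.0026^(1/2) = 4.062 m³/s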